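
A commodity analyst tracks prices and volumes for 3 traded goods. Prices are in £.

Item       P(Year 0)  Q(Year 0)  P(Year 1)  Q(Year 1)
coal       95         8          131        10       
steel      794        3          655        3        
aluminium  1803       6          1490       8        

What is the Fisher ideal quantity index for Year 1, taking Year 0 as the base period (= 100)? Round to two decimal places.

Laspeyres component (base-period weights):
ΣP(Year 0)Q(Year 1) = 95×10 + 794×3 + 1803×8 = 950 + 2382 + 14424 = 17756
ΣP(Year 0)Q(Year 0) = 95×8 + 794×3 + 1803×6 = 760 + 2382 + 10818 = 13960
L = 17756 / 13960 × 100 = 127.1920
Paasche component (current-period weights):
ΣP(Year 1)Q(Year 1) = 131×10 + 655×3 + 1490×8 = 1310 + 1965 + 11920 = 15195
ΣP(Year 1)Q(Year 0) = 131×8 + 655×3 + 1490×6 = 1048 + 1965 + 8940 = 11953
P = 15195 / 11953 × 100 = 127.1229
Fisher = √(L × P) = √(127.1920 × 127.1229) = 127.1574

127.16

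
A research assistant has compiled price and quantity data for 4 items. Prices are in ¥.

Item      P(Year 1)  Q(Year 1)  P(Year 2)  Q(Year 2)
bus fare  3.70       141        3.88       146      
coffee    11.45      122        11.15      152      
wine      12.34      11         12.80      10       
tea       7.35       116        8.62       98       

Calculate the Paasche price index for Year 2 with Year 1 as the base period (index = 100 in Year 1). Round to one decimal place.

Paasche price index uses current-period quantities as weights.
ΣP(Year 2)·Q(Year 2) = 3.88×146 + 11.15×152 + 12.80×10 + 8.62×98 = 566.48 + 1694.8 + 128 + 844.76 = 3234.04
ΣP(Year 1)·Q(Year 2) = 3.70×146 + 11.45×152 + 12.34×10 + 7.35×98 = 540.2 + 1740.4 + 123.4 + 720.3 = 3124.3
Index = 3234.04 / 3124.3 × 100 = 103.5125

103.5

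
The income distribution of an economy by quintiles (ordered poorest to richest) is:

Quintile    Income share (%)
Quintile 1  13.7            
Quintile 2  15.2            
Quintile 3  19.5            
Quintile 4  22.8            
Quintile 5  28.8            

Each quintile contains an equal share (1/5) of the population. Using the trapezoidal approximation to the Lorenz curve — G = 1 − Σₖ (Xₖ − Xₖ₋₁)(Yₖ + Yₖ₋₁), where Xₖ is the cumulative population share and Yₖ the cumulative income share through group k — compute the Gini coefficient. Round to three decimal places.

0.151

Cumulative income shares Yₖ: 0.1370, 0.2890, 0.4840, 0.7120, 1.0000
Σ (Xₖ−Xₖ₋₁)(Yₖ+Yₖ₋₁) = (1/5)(0.1370+0.0000) + (1/5)(0.2890+0.1370) + (1/5)(0.4840+0.2890) + (1/5)(0.7120+0.4840) + (1/5)(1.0000+0.7120)
  = 0.0274 + 0.0852 + 0.1546 + 0.2392 + 0.3424 = 0.8488
G = 1 − 0.8488 = 0.1512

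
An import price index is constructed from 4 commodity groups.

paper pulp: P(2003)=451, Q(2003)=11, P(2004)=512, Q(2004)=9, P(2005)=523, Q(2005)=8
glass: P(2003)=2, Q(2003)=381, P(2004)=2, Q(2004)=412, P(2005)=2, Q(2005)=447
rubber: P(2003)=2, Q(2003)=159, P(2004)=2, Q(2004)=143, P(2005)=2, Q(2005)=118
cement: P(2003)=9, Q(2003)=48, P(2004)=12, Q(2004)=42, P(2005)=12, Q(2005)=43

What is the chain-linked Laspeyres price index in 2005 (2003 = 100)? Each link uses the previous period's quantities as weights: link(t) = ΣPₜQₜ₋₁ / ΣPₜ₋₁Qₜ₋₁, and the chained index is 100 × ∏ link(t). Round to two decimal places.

114.38

Link 2003→2004:
ΣP(2004)Q(2003) = 512×11 + 2×381 + 2×159 + 12×48 = 5632 + 762 + 318 + 576 = 7288
ΣP(2003)Q(2003) = 451×11 + 2×381 + 2×159 + 9×48 = 4961 + 762 + 318 + 432 = 6473
link = 7288/6473 = 1.125908
Link 2004→2005:
ΣP(2005)Q(2004) = 523×9 + 2×412 + 2×143 + 12×42 = 4707 + 824 + 286 + 504 = 6321
ΣP(2004)Q(2004) = 512×9 + 2×412 + 2×143 + 12×42 = 4608 + 824 + 286 + 504 = 6222
link = 6321/6222 = 1.015911
Chained index = 100 × 1.125908 × 1.015911 = 114.3822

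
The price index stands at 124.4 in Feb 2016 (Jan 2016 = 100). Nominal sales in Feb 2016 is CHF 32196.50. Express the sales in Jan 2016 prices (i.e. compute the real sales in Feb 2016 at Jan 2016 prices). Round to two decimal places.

Real = Nominal ÷ (Index/100) = 32196.50 ÷ (124.4/100)
     = 32196.50 ÷ 1.244 = 25881.4309

25881.43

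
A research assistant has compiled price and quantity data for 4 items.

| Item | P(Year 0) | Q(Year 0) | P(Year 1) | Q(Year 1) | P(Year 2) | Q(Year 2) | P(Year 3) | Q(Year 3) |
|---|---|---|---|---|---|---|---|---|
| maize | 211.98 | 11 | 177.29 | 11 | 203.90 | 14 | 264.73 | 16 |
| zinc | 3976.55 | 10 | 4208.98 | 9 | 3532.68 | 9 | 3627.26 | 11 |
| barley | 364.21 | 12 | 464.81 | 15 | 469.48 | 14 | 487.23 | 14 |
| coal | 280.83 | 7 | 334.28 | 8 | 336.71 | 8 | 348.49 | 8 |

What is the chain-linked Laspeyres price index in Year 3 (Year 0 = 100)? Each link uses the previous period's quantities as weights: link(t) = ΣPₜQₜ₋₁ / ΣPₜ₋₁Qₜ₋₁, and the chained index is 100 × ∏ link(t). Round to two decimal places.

Link Year 0→Year 1:
ΣP(Year 1)Q(Year 0) = 177.29×11 + 4208.98×10 + 464.81×12 + 334.28×7 = 1950.19 + 42089.8 + 5577.72 + 2339.96 = 51957.67
ΣP(Year 0)Q(Year 0) = 211.98×11 + 3976.55×10 + 364.21×12 + 280.83×7 = 2331.78 + 39765.5 + 4370.52 + 1965.81 = 48433.61
link = 51957.67/48433.61 = 1.072761
Link Year 1→Year 2:
ΣP(Year 2)Q(Year 1) = 203.90×11 + 3532.68×9 + 469.48×15 + 336.71×8 = 2242.9 + 31794.12 + 7042.2 + 2693.68 = 43772.9
ΣP(Year 1)Q(Year 1) = 177.29×11 + 4208.98×9 + 464.81×15 + 334.28×8 = 1950.19 + 37880.82 + 6972.15 + 2674.24 = 49477.4
link = 43772.9/49477.4 = 0.884705
Link Year 2→Year 3:
ΣP(Year 3)Q(Year 2) = 264.73×14 + 3627.26×9 + 487.23×14 + 348.49×8 = 3706.22 + 32645.34 + 6821.22 + 2787.92 = 45960.7
ΣP(Year 2)Q(Year 2) = 203.90×14 + 3532.68×9 + 469.48×14 + 336.71×8 = 2854.6 + 31794.12 + 6572.72 + 2693.68 = 43915.12
link = 45960.7/43915.12 = 1.046580
Chained index = 100 × 1.072761 × 0.884705 × 1.046580 = 99.3285

99.33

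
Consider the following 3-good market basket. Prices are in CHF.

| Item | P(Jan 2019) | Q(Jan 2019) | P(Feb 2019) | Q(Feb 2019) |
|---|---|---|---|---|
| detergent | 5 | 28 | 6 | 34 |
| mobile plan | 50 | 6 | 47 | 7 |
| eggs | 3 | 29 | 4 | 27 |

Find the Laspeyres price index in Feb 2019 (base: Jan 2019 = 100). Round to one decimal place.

Laspeyres price index uses base-period quantities as weights.
ΣP(Feb 2019)·Q(Jan 2019) = 6×28 + 47×6 + 4×29 = 168 + 282 + 116 = 566
ΣP(Jan 2019)·Q(Jan 2019) = 5×28 + 50×6 + 3×29 = 140 + 300 + 87 = 527
Index = 566 / 527 × 100 = 107.4004

107.4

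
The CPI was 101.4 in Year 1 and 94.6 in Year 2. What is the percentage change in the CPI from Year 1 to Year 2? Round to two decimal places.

Change = (94.6 − 101.4) / 101.4 × 100
       = -6.8 / 101.4 × 100 = -6.7061%

-6.71%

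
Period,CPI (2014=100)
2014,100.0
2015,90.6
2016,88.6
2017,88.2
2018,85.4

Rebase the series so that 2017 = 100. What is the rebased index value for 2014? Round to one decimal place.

113.4

Rebased(2014) = 100.0 / 88.2 × 100 = 113.3787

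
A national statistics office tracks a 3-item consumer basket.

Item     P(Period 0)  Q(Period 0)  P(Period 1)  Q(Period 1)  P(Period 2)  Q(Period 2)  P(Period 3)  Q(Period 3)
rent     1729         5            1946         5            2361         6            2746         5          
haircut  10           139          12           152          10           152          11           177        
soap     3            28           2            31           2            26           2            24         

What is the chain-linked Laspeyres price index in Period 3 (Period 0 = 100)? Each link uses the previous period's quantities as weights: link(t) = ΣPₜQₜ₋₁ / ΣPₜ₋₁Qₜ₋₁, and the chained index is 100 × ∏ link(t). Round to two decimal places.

150.86

Link Period 0→Period 1:
ΣP(Period 1)Q(Period 0) = 1946×5 + 12×139 + 2×28 = 9730 + 1668 + 56 = 11454
ΣP(Period 0)Q(Period 0) = 1729×5 + 10×139 + 3×28 = 8645 + 1390 + 84 = 10119
link = 11454/10119 = 1.131930
Link Period 1→Period 2:
ΣP(Period 2)Q(Period 1) = 2361×5 + 10×152 + 2×31 = 11805 + 1520 + 62 = 13387
ΣP(Period 1)Q(Period 1) = 1946×5 + 12×152 + 2×31 = 9730 + 1824 + 62 = 11616
link = 13387/11616 = 1.152462
Link Period 2→Period 3:
ΣP(Period 3)Q(Period 2) = 2746×6 + 11×152 + 2×26 = 16476 + 1672 + 52 = 18200
ΣP(Period 2)Q(Period 2) = 2361×6 + 10×152 + 2×26 = 14166 + 1520 + 52 = 15738
link = 18200/15738 = 1.156437
Chained index = 100 × 1.131930 × 1.152462 × 1.156437 = 150.8579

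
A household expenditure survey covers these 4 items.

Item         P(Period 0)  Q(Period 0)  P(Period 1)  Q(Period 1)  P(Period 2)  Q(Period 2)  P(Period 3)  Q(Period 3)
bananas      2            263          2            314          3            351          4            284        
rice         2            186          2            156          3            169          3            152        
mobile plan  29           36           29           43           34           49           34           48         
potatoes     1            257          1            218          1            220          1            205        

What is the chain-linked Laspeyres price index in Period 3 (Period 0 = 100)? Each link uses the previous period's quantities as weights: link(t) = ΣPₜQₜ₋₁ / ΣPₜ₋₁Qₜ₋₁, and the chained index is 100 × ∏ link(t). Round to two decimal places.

141.57

Link Period 0→Period 1:
ΣP(Period 1)Q(Period 0) = 2×263 + 2×186 + 29×36 + 1×257 = 526 + 372 + 1044 + 257 = 2199
ΣP(Period 0)Q(Period 0) = 2×263 + 2×186 + 29×36 + 1×257 = 526 + 372 + 1044 + 257 = 2199
link = 2199/2199 = 1.000000
Link Period 1→Period 2:
ΣP(Period 2)Q(Period 1) = 3×314 + 3×156 + 34×43 + 1×218 = 942 + 468 + 1462 + 218 = 3090
ΣP(Period 1)Q(Period 1) = 2×314 + 2×156 + 29×43 + 1×218 = 628 + 312 + 1247 + 218 = 2405
link = 3090/2405 = 1.284823
Link Period 2→Period 3:
ΣP(Period 3)Q(Period 2) = 4×351 + 3×169 + 34×49 + 1×220 = 1404 + 507 + 1666 + 220 = 3797
ΣP(Period 2)Q(Period 2) = 3×351 + 3×169 + 34×49 + 1×220 = 1053 + 507 + 1666 + 220 = 3446
link = 3797/3446 = 1.101857
Chained index = 100 × 1.000000 × 1.284823 × 1.101857 = 141.5692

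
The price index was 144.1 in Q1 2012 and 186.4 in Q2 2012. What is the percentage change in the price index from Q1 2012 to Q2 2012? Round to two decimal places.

29.35%

Change = (186.4 − 144.1) / 144.1 × 100
       = 42.3 / 144.1 × 100 = 29.3546%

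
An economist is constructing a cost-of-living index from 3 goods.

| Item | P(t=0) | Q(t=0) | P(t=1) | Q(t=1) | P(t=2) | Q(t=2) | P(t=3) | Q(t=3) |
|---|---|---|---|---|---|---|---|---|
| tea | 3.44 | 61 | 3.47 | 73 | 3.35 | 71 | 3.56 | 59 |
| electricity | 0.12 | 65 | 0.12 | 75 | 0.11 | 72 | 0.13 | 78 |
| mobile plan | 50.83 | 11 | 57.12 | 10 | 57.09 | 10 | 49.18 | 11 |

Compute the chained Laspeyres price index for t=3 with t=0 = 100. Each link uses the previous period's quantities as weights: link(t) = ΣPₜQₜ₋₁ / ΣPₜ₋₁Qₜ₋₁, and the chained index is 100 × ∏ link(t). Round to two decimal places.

Link t=0→t=1:
ΣP(t=1)Q(t=0) = 3.47×61 + 0.12×65 + 57.12×11 = 211.67 + 7.8 + 628.32 = 847.79
ΣP(t=0)Q(t=0) = 3.44×61 + 0.12×65 + 50.83×11 = 209.84 + 7.8 + 559.13 = 776.77
link = 847.79/776.77 = 1.091430
Link t=1→t=2:
ΣP(t=2)Q(t=1) = 3.35×73 + 0.11×75 + 57.09×10 = 244.55 + 8.25 + 570.9 = 823.7
ΣP(t=1)Q(t=1) = 3.47×73 + 0.12×75 + 57.12×10 = 253.31 + 9 + 571.2 = 833.51
link = 823.7/833.51 = 0.988230
Link t=2→t=3:
ΣP(t=3)Q(t=2) = 3.56×71 + 0.13×72 + 49.18×10 = 252.76 + 9.36 + 491.8 = 753.92
ΣP(t=2)Q(t=2) = 3.35×71 + 0.11×72 + 57.09×10 = 237.85 + 7.92 + 570.9 = 816.67
link = 753.92/816.67 = 0.923164
Chained index = 100 × 1.091430 × 0.988230 × 0.923164 = 99.5710

99.57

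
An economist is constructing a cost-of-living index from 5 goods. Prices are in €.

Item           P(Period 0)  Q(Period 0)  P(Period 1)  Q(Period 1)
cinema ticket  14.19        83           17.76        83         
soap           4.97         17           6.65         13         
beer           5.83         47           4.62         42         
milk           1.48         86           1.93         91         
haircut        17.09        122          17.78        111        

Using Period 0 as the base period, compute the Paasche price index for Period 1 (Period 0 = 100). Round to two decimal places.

110.94

Paasche price index uses current-period quantities as weights.
ΣP(Period 1)·Q(Period 1) = 17.76×83 + 6.65×13 + 4.62×42 + 1.93×91 + 17.78×111 = 1474.08 + 86.45 + 194.04 + 175.63 + 1973.58 = 3903.78
ΣP(Period 0)·Q(Period 1) = 14.19×83 + 4.97×13 + 5.83×42 + 1.48×91 + 17.09×111 = 1177.77 + 64.61 + 244.86 + 134.68 + 1896.99 = 3518.91
Index = 3903.78 / 3518.91 × 100 = 110.9372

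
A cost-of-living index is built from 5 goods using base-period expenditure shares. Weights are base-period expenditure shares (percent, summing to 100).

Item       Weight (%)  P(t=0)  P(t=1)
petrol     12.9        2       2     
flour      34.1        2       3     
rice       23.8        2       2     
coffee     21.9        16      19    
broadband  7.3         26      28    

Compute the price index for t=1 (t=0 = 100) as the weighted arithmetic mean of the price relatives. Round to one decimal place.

121.7

petrol: 12.9 × (2/2) = 12.9 × 1.000000 = 12.9000
flour: 34.1 × (3/2) = 34.1 × 1.500000 = 51.1500
rice: 23.8 × (2/2) = 23.8 × 1.000000 = 23.8000
coffee: 21.9 × (19/16) = 21.9 × 1.187500 = 26.0062
broadband: 7.3 × (28/26) = 7.3 × 1.076923 = 7.8615
Index = Σ wᵢ·(p₁ᵢ/p₀ᵢ) = 12.9000 + 51.1500 + 23.8000 + 26.0062 + 7.8615 = 121.7178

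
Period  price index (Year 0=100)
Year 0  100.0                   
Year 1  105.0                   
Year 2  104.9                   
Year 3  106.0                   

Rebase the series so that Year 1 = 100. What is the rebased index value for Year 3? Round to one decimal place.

Rebased(Year 3) = 106.0 / 105.0 × 100 = 100.9524

101.0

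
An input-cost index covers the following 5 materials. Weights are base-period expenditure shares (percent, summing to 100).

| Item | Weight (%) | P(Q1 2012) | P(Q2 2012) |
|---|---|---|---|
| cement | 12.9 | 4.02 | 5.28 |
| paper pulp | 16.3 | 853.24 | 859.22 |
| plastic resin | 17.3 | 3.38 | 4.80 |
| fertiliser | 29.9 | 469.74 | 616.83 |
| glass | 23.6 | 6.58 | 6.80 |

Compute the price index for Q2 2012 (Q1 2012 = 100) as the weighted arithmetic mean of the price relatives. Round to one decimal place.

cement: 12.9 × (5.28/4.02) = 12.9 × 1.313433 = 16.9433
paper pulp: 16.3 × (859.22/853.24) = 16.3 × 1.007009 = 16.4142
plastic resin: 17.3 × (4.80/3.38) = 17.3 × 1.420118 = 24.5680
fertiliser: 29.9 × (616.83/469.74) = 29.9 × 1.313131 = 39.2626
glass: 23.6 × (6.80/6.58) = 23.6 × 1.033435 = 24.3891
Index = Σ wᵢ·(p₁ᵢ/p₀ᵢ) = 16.9433 + 16.4142 + 24.5680 + 39.2626 + 24.3891 = 121.5772

121.6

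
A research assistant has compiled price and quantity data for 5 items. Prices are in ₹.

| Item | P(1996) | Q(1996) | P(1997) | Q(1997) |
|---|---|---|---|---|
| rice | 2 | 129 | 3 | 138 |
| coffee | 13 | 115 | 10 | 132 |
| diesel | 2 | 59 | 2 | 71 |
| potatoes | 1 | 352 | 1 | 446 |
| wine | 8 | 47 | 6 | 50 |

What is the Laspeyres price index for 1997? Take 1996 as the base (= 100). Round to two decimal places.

88.07

Laspeyres price index uses base-period quantities as weights.
ΣP(1997)·Q(1996) = 3×129 + 10×115 + 2×59 + 1×352 + 6×47 = 387 + 1150 + 118 + 352 + 282 = 2289
ΣP(1996)·Q(1996) = 2×129 + 13×115 + 2×59 + 1×352 + 8×47 = 258 + 1495 + 118 + 352 + 376 = 2599
Index = 2289 / 2599 × 100 = 88.0723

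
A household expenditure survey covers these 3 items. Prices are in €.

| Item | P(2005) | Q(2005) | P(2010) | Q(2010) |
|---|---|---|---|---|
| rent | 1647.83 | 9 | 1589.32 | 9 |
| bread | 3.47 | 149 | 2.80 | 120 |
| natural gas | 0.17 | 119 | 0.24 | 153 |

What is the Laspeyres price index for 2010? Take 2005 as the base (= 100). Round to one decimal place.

96.0

Laspeyres price index uses base-period quantities as weights.
ΣP(2010)·Q(2005) = 1589.32×9 + 2.80×149 + 0.24×119 = 14303.88 + 417.2 + 28.56 = 14749.64
ΣP(2005)·Q(2005) = 1647.83×9 + 3.47×149 + 0.17×119 = 14830.47 + 517.03 + 20.23 = 15367.73
Index = 14749.64 / 15367.73 × 100 = 95.9780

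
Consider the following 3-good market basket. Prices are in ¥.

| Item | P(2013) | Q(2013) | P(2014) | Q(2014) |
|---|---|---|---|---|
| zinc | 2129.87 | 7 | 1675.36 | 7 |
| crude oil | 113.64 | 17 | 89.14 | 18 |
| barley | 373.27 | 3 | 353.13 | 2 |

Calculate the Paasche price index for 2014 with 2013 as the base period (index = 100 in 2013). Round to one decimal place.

79.3

Paasche price index uses current-period quantities as weights.
ΣP(2014)·Q(2014) = 1675.36×7 + 89.14×18 + 353.13×2 = 11727.52 + 1604.52 + 706.26 = 14038.3
ΣP(2013)·Q(2014) = 2129.87×7 + 113.64×18 + 373.27×2 = 14909.09 + 2045.52 + 746.54 = 17701.15
Index = 14038.3 / 17701.15 × 100 = 79.3073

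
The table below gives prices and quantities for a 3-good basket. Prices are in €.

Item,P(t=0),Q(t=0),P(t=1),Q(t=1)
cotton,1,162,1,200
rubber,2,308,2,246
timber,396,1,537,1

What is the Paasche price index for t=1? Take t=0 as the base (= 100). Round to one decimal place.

Paasche price index uses current-period quantities as weights.
ΣP(t=1)·Q(t=1) = 1×200 + 2×246 + 537×1 = 200 + 492 + 537 = 1229
ΣP(t=0)·Q(t=1) = 1×200 + 2×246 + 396×1 = 200 + 492 + 396 = 1088
Index = 1229 / 1088 × 100 = 112.9596

113.0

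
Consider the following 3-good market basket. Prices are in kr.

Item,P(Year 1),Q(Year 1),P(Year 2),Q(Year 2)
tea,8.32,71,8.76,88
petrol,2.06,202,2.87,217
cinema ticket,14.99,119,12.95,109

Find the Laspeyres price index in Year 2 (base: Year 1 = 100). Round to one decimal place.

98.3

Laspeyres price index uses base-period quantities as weights.
ΣP(Year 2)·Q(Year 1) = 8.76×71 + 2.87×202 + 12.95×119 = 621.96 + 579.74 + 1541.05 = 2742.75
ΣP(Year 1)·Q(Year 1) = 8.32×71 + 2.06×202 + 14.99×119 = 590.72 + 416.12 + 1783.81 = 2790.65
Index = 2742.75 / 2790.65 × 100 = 98.2836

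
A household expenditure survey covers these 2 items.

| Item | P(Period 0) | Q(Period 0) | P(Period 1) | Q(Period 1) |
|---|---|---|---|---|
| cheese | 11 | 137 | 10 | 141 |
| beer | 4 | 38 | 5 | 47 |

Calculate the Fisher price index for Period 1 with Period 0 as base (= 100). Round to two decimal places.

94.31

Laspeyres component (base-period weights):
ΣP(Period 1)Q(Period 0) = 10×137 + 5×38 = 1370 + 190 = 1560
ΣP(Period 0)Q(Period 0) = 11×137 + 4×38 = 1507 + 152 = 1659
L = 1560 / 1659 × 100 = 94.0325
Paasche component (current-period weights):
ΣP(Period 1)Q(Period 1) = 10×141 + 5×47 = 1410 + 235 = 1645
ΣP(Period 0)Q(Period 1) = 11×141 + 4×47 = 1551 + 188 = 1739
P = 1645 / 1739 × 100 = 94.5946
Fisher = √(L × P) = √(94.0325 × 94.5946) = 94.3132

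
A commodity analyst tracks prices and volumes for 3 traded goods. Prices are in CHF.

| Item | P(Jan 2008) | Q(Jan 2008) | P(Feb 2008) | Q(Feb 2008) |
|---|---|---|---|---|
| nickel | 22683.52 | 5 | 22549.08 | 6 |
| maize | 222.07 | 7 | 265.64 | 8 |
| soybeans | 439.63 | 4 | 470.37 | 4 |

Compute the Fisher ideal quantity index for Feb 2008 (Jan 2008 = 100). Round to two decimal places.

Laspeyres component (base-period weights):
ΣP(Jan 2008)Q(Feb 2008) = 22683.52×6 + 222.07×8 + 439.63×4 = 136101.12 + 1776.56 + 1758.52 = 139636.2
ΣP(Jan 2008)Q(Jan 2008) = 22683.52×5 + 222.07×7 + 439.63×4 = 113417.6 + 1554.49 + 1758.52 = 116730.61
L = 139636.2 / 116730.61 × 100 = 119.6226
Paasche component (current-period weights):
ΣP(Feb 2008)Q(Feb 2008) = 22549.08×6 + 265.64×8 + 470.37×4 = 135294.48 + 2125.12 + 1881.48 = 139301.08
ΣP(Feb 2008)Q(Jan 2008) = 22549.08×5 + 265.64×7 + 470.37×4 = 112745.4 + 1859.48 + 1881.48 = 116486.36
P = 139301.08 / 116486.36 × 100 = 119.5857
Fisher = √(L × P) = √(119.6226 × 119.5857) = 119.6042

119.60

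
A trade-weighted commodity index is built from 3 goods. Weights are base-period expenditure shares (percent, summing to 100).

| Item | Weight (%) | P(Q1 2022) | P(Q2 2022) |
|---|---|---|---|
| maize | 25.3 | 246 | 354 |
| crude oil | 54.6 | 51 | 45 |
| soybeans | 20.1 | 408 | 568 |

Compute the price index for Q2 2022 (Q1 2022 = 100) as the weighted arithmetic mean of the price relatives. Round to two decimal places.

112.57

maize: 25.3 × (354/246) = 25.3 × 1.439024 = 36.4073
crude oil: 54.6 × (45/51) = 54.6 × 0.882353 = 48.1765
soybeans: 20.1 × (568/408) = 20.1 × 1.392157 = 27.9824
Index = Σ wᵢ·(p₁ᵢ/p₀ᵢ) = 36.4073 + 48.1765 + 27.9824 = 112.5661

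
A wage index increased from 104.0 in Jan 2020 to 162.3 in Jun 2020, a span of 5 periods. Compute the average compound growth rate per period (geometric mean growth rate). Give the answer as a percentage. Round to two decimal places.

Growth factor = (162.3/104.0)^(1/5) = (1.560577)^(1/5) = 1.093093
Growth rate = 1.093093 − 1 = 0.093093 = 9.3093%

9.31%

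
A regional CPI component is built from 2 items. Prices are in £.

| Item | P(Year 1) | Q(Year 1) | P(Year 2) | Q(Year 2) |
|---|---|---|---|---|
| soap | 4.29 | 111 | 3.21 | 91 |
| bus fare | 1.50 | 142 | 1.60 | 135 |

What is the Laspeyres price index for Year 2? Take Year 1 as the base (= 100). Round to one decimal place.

84.7

Laspeyres price index uses base-period quantities as weights.
ΣP(Year 2)·Q(Year 1) = 3.21×111 + 1.60×142 = 356.31 + 227.2 = 583.51
ΣP(Year 1)·Q(Year 1) = 4.29×111 + 1.50×142 = 476.19 + 213 = 689.19
Index = 583.51 / 689.19 × 100 = 84.6661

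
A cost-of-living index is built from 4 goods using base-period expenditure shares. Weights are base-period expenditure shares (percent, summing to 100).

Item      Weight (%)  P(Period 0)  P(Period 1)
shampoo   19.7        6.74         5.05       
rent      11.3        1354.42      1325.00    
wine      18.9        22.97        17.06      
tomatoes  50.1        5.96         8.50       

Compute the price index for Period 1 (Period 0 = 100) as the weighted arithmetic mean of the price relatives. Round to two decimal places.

111.30

shampoo: 19.7 × (5.05/6.74) = 19.7 × 0.749258 = 14.7604
rent: 11.3 × (1325.00/1354.42) = 11.3 × 0.978279 = 11.0545
wine: 18.9 × (17.06/22.97) = 18.9 × 0.742708 = 14.0372
tomatoes: 50.1 × (8.50/5.96) = 50.1 × 1.426174 = 71.4513
Index = Σ wᵢ·(p₁ᵢ/p₀ᵢ) = 14.7604 + 11.0545 + 14.0372 + 71.4513 = 111.3035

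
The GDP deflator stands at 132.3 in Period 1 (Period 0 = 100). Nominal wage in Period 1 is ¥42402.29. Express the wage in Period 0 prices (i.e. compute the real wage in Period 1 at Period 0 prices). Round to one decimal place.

Real = Nominal ÷ (Index/100) = 42402.29 ÷ (132.3/100)
     = 42402.29 ÷ 1.323 = 32050.1058

32050.1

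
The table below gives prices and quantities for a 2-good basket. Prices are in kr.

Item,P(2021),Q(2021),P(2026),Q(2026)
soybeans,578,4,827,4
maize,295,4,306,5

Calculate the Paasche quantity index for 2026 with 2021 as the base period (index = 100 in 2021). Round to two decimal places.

Paasche quantity index uses current-period prices as weights.
ΣP(2026)·Q(2026) = 827×4 + 306×5 = 3308 + 1530 = 4838
ΣP(2026)·Q(2021) = 827×4 + 306×4 = 3308 + 1224 = 4532
Index = 4838 / 4532 × 100 = 106.7520

106.75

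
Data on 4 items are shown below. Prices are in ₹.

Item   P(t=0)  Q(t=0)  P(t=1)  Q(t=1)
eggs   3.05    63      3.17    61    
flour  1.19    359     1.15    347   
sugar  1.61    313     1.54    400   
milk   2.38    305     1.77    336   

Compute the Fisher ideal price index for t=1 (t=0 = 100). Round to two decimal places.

88.33

Laspeyres component (base-period weights):
ΣP(t=1)Q(t=0) = 3.17×63 + 1.15×359 + 1.54×313 + 1.77×305 = 199.71 + 412.85 + 482.02 + 539.85 = 1634.43
ΣP(t=0)Q(t=0) = 3.05×63 + 1.19×359 + 1.61×313 + 2.38×305 = 192.15 + 427.21 + 503.93 + 725.9 = 1849.19
L = 1634.43 / 1849.19 × 100 = 88.3863
Paasche component (current-period weights):
ΣP(t=1)Q(t=1) = 3.17×61 + 1.15×347 + 1.54×400 + 1.77×336 = 193.37 + 399.05 + 616 + 594.72 = 1803.14
ΣP(t=0)Q(t=1) = 3.05×61 + 1.19×347 + 1.61×400 + 2.38×336 = 186.05 + 412.93 + 644 + 799.68 = 2042.66
P = 1803.14 / 2042.66 × 100 = 88.2741
Fisher = √(L × P) = √(88.3863 × 88.2741) = 88.3302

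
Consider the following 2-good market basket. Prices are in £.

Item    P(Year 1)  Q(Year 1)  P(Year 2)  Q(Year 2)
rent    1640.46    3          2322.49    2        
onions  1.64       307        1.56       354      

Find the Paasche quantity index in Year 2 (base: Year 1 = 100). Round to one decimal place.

69.8

Paasche quantity index uses current-period prices as weights.
ΣP(Year 2)·Q(Year 2) = 2322.49×2 + 1.56×354 = 4644.98 + 552.24 = 5197.22
ΣP(Year 2)·Q(Year 1) = 2322.49×3 + 1.56×307 = 6967.47 + 478.92 = 7446.39
Index = 5197.22 / 7446.39 × 100 = 69.7952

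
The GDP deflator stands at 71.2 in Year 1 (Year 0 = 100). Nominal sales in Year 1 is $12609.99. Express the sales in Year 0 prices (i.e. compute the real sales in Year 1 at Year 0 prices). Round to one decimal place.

Real = Nominal ÷ (Index/100) = 12609.99 ÷ (71.2/100)
     = 12609.99 ÷ 0.712 = 17710.6601

17710.7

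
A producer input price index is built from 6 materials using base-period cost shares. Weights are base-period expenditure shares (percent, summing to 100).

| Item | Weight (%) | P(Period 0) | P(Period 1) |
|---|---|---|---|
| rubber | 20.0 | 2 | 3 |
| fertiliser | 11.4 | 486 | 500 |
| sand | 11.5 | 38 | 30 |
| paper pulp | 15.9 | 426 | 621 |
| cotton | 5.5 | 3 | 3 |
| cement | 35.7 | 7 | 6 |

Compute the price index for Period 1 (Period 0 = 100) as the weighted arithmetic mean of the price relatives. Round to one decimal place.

110.1

rubber: 20.0 × (3/2) = 20.0 × 1.500000 = 30.0000
fertiliser: 11.4 × (500/486) = 11.4 × 1.028807 = 11.7284
sand: 11.5 × (30/38) = 11.5 × 0.789474 = 9.0789
paper pulp: 15.9 × (621/426) = 15.9 × 1.457746 = 23.1782
cotton: 5.5 × (3/3) = 5.5 × 1.000000 = 5.5000
cement: 35.7 × (6/7) = 35.7 × 0.857143 = 30.6000
Index = Σ wᵢ·(p₁ᵢ/p₀ᵢ) = 30.0000 + 11.7284 + 9.0789 + 23.1782 + 5.5000 + 30.6000 = 110.0855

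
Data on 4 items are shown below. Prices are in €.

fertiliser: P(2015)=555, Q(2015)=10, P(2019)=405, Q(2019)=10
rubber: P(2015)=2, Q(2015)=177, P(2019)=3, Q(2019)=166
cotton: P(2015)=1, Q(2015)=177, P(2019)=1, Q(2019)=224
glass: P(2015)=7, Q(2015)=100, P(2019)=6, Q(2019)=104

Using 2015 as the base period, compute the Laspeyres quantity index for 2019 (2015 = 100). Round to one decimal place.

100.8

Laspeyres quantity index uses base-period prices as weights.
ΣP(2015)·Q(2019) = 555×10 + 2×166 + 1×224 + 7×104 = 5550 + 332 + 224 + 728 = 6834
ΣP(2015)·Q(2015) = 555×10 + 2×177 + 1×177 + 7×100 = 5550 + 354 + 177 + 700 = 6781
Index = 6834 / 6781 × 100 = 100.7816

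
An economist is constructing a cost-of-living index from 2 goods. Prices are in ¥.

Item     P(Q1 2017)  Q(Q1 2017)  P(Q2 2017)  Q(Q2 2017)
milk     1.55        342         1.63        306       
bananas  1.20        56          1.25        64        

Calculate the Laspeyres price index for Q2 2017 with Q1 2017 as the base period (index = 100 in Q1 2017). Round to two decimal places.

105.05

Laspeyres price index uses base-period quantities as weights.
ΣP(Q2 2017)·Q(Q1 2017) = 1.63×342 + 1.25×56 = 557.46 + 70 = 627.46
ΣP(Q1 2017)·Q(Q1 2017) = 1.55×342 + 1.20×56 = 530.1 + 67.2 = 597.3
Index = 627.46 / 597.3 × 100 = 105.0494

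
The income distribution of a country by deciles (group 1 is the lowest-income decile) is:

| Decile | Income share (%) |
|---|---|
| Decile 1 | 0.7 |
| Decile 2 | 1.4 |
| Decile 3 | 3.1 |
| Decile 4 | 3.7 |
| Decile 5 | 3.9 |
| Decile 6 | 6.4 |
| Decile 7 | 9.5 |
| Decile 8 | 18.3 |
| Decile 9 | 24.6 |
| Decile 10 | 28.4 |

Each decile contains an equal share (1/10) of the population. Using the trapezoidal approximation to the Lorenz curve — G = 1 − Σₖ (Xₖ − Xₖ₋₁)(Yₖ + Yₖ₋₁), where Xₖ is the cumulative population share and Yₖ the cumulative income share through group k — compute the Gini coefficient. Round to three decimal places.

0.508

Cumulative income shares Yₖ: 0.0070, 0.0210, 0.0520, 0.0890, 0.1280, 0.1920, 0.2870, 0.4700, 0.7160, 1.0000
Σ (Xₖ−Xₖ₋₁)(Yₖ+Yₖ₋₁) = (1/10)(0.0070+0.0000) + (1/10)(0.0210+0.0070) + (1/10)(0.0520+0.0210) + (1/10)(0.0890+0.0520) + (1/10)(0.1280+0.0890) + (1/10)(0.1920+0.1280) + (1/10)(0.2870+0.1920) + (1/10)(0.4700+0.2870) + (1/10)(0.7160+0.4700) + (1/10)(1.0000+0.7160)
  = 0.0007 + 0.0028 + 0.0073 + 0.0141 + 0.0217 + 0.0320 + 0.0479 + 0.0757 + 0.1186 + 0.1716 = 0.4924
G = 1 − 0.4924 = 0.5076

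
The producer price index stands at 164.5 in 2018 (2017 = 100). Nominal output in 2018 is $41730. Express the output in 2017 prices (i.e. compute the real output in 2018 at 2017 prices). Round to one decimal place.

25367.8

Real = Nominal ÷ (Index/100) = 41730 ÷ (164.5/100)
     = 41730 ÷ 1.645 = 25367.7812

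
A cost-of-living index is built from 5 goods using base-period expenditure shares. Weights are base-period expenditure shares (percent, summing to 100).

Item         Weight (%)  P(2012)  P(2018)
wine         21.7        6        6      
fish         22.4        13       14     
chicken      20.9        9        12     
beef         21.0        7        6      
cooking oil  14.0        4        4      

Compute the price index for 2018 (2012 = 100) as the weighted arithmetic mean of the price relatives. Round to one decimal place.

wine: 21.7 × (6/6) = 21.7 × 1.000000 = 21.7000
fish: 22.4 × (14/13) = 22.4 × 1.076923 = 24.1231
chicken: 20.9 × (12/9) = 20.9 × 1.333333 = 27.8667
beef: 21.0 × (6/7) = 21.0 × 0.857143 = 18.0000
cooking oil: 14.0 × (4/4) = 14.0 × 1.000000 = 14.0000
Index = Σ wᵢ·(p₁ᵢ/p₀ᵢ) = 21.7000 + 24.1231 + 27.8667 + 18.0000 + 14.0000 = 105.6897

105.7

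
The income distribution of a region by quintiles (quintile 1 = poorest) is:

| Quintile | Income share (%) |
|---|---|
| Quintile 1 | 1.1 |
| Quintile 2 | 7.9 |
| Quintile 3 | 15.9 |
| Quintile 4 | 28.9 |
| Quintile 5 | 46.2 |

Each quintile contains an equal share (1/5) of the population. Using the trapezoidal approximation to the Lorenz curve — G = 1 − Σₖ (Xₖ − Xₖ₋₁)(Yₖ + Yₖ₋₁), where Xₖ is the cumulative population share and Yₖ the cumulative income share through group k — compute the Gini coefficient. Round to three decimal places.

Cumulative income shares Yₖ: 0.0110, 0.0900, 0.2490, 0.5380, 1.0000
Σ (Xₖ−Xₖ₋₁)(Yₖ+Yₖ₋₁) = (1/5)(0.0110+0.0000) + (1/5)(0.0900+0.0110) + (1/5)(0.2490+0.0900) + (1/5)(0.5380+0.2490) + (1/5)(1.0000+0.5380)
  = 0.0022 + 0.0202 + 0.0678 + 0.1574 + 0.3076 = 0.5552
G = 1 − 0.5552 = 0.4448

0.445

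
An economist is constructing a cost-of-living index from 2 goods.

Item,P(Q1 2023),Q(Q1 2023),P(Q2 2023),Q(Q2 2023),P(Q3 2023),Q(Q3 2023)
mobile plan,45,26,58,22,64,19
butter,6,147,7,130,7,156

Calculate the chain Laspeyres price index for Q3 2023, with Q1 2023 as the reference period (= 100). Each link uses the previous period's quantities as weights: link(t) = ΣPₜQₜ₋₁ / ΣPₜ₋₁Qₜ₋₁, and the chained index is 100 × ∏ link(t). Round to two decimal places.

Link Q1 2023→Q2 2023:
ΣP(Q2 2023)Q(Q1 2023) = 58×26 + 7×147 = 1508 + 1029 = 2537
ΣP(Q1 2023)Q(Q1 2023) = 45×26 + 6×147 = 1170 + 882 = 2052
link = 2537/2052 = 1.236355
Link Q2 2023→Q3 2023:
ΣP(Q3 2023)Q(Q2 2023) = 64×22 + 7×130 = 1408 + 910 = 2318
ΣP(Q2 2023)Q(Q2 2023) = 58×22 + 7×130 = 1276 + 910 = 2186
link = 2318/2186 = 1.060384
Chained index = 100 × 1.236355 × 1.060384 = 131.1011

131.10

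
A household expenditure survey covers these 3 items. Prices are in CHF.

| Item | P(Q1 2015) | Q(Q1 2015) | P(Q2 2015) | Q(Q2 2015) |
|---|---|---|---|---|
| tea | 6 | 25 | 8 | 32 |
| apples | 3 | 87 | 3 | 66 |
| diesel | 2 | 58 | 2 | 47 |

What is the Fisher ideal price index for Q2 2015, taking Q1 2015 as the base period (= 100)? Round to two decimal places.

111.34

Laspeyres component (base-period weights):
ΣP(Q2 2015)Q(Q1 2015) = 8×25 + 3×87 + 2×58 = 200 + 261 + 116 = 577
ΣP(Q1 2015)Q(Q1 2015) = 6×25 + 3×87 + 2×58 = 150 + 261 + 116 = 527
L = 577 / 527 × 100 = 109.4877
Paasche component (current-period weights):
ΣP(Q2 2015)Q(Q2 2015) = 8×32 + 3×66 + 2×47 = 256 + 198 + 94 = 548
ΣP(Q1 2015)Q(Q2 2015) = 6×32 + 3×66 + 2×47 = 192 + 198 + 94 = 484
P = 548 / 484 × 100 = 113.2231
Fisher = √(L × P) = √(109.4877 × 113.2231) = 111.3397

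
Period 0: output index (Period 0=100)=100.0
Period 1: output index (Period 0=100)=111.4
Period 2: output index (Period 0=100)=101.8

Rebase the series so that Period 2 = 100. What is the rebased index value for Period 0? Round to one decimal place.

98.2

Rebased(Period 0) = 100.0 / 101.8 × 100 = 98.2318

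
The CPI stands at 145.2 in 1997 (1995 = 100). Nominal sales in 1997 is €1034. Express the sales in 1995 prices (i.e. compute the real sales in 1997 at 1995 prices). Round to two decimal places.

Real = Nominal ÷ (Index/100) = 1034 ÷ (145.2/100)
     = 1034 ÷ 1.452 = 712.1212

712.12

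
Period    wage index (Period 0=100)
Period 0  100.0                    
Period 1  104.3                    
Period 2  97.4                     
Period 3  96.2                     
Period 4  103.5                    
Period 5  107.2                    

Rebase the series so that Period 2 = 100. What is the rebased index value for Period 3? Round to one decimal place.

Rebased(Period 3) = 96.2 / 97.4 × 100 = 98.7680

98.8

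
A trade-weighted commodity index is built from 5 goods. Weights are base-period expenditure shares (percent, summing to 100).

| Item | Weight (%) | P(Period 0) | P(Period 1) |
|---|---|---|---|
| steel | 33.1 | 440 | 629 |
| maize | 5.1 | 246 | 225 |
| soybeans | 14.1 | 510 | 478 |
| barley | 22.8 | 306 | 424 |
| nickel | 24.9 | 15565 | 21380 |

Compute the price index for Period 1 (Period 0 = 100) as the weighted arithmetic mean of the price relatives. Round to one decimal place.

131.0

steel: 33.1 × (629/440) = 33.1 × 1.429545 = 47.3180
maize: 5.1 × (225/246) = 5.1 × 0.914634 = 4.6646
soybeans: 14.1 × (478/510) = 14.1 × 0.937255 = 13.2153
barley: 22.8 × (424/306) = 22.8 × 1.385621 = 31.5922
nickel: 24.9 × (21380/15565) = 24.9 × 1.373595 = 34.2025
Index = Σ wᵢ·(p₁ᵢ/p₀ᵢ) = 47.3180 + 4.6646 + 13.2153 + 31.5922 + 34.2025 = 130.9925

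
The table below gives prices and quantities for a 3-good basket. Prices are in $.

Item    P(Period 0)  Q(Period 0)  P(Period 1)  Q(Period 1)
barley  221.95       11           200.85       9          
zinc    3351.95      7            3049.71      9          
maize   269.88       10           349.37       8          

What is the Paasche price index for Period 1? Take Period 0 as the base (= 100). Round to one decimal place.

Paasche price index uses current-period quantities as weights.
ΣP(Period 1)·Q(Period 1) = 200.85×9 + 3049.71×9 + 349.37×8 = 1807.65 + 27447.39 + 2794.96 = 32050
ΣP(Period 0)·Q(Period 1) = 221.95×9 + 3351.95×9 + 269.88×8 = 1997.55 + 30167.55 + 2159.04 = 34324.14
Index = 32050 / 34324.14 × 100 = 93.3745

93.4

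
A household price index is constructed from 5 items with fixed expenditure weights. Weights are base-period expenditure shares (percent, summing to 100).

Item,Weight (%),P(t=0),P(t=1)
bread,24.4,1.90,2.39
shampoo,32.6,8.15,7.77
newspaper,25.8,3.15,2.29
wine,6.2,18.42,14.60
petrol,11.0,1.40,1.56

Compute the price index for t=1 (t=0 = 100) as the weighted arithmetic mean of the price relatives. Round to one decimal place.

bread: 24.4 × (2.39/1.90) = 24.4 × 1.257895 = 30.6926
shampoo: 32.6 × (7.77/8.15) = 32.6 × 0.953374 = 31.0800
newspaper: 25.8 × (2.29/3.15) = 25.8 × 0.726984 = 18.7562
wine: 6.2 × (14.60/18.42) = 6.2 × 0.792617 = 4.9142
petrol: 11.0 × (1.56/1.40) = 11.0 × 1.114286 = 12.2571
Index = Σ wᵢ·(p₁ᵢ/p₀ᵢ) = 30.6926 + 31.0800 + 18.7562 + 4.9142 + 12.2571 = 97.7002

97.7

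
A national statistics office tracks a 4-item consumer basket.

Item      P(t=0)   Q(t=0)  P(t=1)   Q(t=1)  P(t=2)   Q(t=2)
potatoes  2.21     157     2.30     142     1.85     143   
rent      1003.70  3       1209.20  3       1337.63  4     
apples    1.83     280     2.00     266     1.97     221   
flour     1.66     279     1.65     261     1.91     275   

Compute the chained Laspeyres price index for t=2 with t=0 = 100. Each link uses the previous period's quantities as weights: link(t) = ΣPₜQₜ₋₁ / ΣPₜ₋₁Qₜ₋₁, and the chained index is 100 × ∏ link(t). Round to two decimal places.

124.55

Link t=0→t=1:
ΣP(t=1)Q(t=0) = 2.30×157 + 1209.20×3 + 2.00×280 + 1.65×279 = 361.1 + 3627.6 + 560 + 460.35 = 5009.05
ΣP(t=0)Q(t=0) = 2.21×157 + 1003.70×3 + 1.83×280 + 1.66×279 = 346.97 + 3011.1 + 512.4 + 463.14 = 4333.61
link = 5009.05/4333.61 = 1.155861
Link t=1→t=2:
ΣP(t=2)Q(t=1) = 1.85×142 + 1337.63×3 + 1.97×266 + 1.91×261 = 262.7 + 4012.89 + 524.02 + 498.51 = 5298.12
ΣP(t=1)Q(t=1) = 2.30×142 + 1209.20×3 + 2.00×266 + 1.65×261 = 326.6 + 3627.6 + 532 + 430.65 = 4916.85
link = 5298.12/4916.85 = 1.077544
Chained index = 100 × 1.155861 × 1.077544 = 124.5490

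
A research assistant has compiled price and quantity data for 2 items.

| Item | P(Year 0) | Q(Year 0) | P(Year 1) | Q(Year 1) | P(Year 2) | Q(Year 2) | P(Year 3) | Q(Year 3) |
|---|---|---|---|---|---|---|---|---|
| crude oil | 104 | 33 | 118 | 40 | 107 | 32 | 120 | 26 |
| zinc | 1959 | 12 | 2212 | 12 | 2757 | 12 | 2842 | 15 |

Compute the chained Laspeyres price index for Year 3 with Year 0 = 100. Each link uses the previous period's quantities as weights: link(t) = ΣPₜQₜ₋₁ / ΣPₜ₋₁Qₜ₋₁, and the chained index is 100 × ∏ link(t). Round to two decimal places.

140.34

Link Year 0→Year 1:
ΣP(Year 1)Q(Year 0) = 118×33 + 2212×12 = 3894 + 26544 = 30438
ΣP(Year 0)Q(Year 0) = 104×33 + 1959×12 = 3432 + 23508 = 26940
link = 30438/26940 = 1.129844
Link Year 1→Year 2:
ΣP(Year 2)Q(Year 1) = 107×40 + 2757×12 = 4280 + 33084 = 37364
ΣP(Year 1)Q(Year 1) = 118×40 + 2212×12 = 4720 + 26544 = 31264
link = 37364/31264 = 1.195113
Link Year 2→Year 3:
ΣP(Year 3)Q(Year 2) = 120×32 + 2842×12 = 3840 + 34104 = 37944
ΣP(Year 2)Q(Year 2) = 107×32 + 2757×12 = 3424 + 33084 = 36508
link = 37944/36508 = 1.039334
Chained index = 100 × 1.129844 × 1.195113 × 1.039334 = 140.3403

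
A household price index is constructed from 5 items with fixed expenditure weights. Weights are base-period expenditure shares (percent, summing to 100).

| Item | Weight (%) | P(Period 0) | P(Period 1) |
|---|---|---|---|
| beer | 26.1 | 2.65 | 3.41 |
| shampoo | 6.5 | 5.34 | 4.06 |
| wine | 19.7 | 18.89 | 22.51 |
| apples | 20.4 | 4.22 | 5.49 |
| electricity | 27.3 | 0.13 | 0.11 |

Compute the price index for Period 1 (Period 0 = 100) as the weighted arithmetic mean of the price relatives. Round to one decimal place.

beer: 26.1 × (3.41/2.65) = 26.1 × 1.286792 = 33.5853
shampoo: 6.5 × (4.06/5.34) = 6.5 × 0.760300 = 4.9419
wine: 19.7 × (22.51/18.89) = 19.7 × 1.191636 = 23.4752
apples: 20.4 × (5.49/4.22) = 20.4 × 1.300948 = 26.5393
electricity: 27.3 × (0.11/0.13) = 27.3 × 0.846154 = 23.1000
Index = Σ wᵢ·(p₁ᵢ/p₀ᵢ) = 33.5853 + 4.9419 + 23.4752 + 26.5393 + 23.1000 = 111.6418

111.6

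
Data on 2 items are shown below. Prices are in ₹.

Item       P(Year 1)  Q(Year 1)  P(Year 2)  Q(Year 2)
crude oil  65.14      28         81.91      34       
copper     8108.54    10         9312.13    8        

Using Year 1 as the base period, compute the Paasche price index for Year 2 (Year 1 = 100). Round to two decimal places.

115.20

Paasche price index uses current-period quantities as weights.
ΣP(Year 2)·Q(Year 2) = 81.91×34 + 9312.13×8 = 2784.94 + 74497.04 = 77281.98
ΣP(Year 1)·Q(Year 2) = 65.14×34 + 8108.54×8 = 2214.76 + 64868.32 = 67083.08
Index = 77281.98 / 67083.08 × 100 = 115.2034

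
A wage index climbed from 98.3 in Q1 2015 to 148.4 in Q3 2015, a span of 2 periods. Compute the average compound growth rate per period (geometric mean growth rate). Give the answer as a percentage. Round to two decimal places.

22.87%

Growth factor = (148.4/98.3)^(1/2) = (1.509664)^(1/2) = 1.228684
Growth rate = 1.228684 − 1 = 0.228684 = 22.8684%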